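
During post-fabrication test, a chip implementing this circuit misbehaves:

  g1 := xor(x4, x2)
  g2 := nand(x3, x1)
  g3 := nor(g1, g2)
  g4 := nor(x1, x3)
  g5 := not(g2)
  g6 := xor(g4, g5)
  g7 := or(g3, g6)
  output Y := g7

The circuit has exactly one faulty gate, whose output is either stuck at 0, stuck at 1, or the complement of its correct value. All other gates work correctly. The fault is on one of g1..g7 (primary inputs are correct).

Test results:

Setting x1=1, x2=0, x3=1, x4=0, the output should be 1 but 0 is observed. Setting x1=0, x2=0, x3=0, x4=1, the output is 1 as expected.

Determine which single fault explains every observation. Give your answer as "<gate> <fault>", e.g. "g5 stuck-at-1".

Fault-free values for test 1 (x1=1, x2=0, x3=1, x4=0): g1=0, g2=0, g3=1, g4=0, g5=1, g6=1, g7=1, giving Y=1. Observed 0.
Test 1: faults giving observed 0 are {g2 stuck-at-1, g2 inverted output, g7 stuck-at-0, g7 inverted output}.
Test 2 (x1=0, x2=0, x3=0, x4=1): fault-free g1=1, g2=1, g3=0, g4=1, g5=0, g6=1, g7=1 → 1; observed 1. Eliminates g2 inverted output, g7 stuck-at-0, g7 inverted output.
Only g2 stuck-at-1 is consistent with every test.

g2 stuck-at-1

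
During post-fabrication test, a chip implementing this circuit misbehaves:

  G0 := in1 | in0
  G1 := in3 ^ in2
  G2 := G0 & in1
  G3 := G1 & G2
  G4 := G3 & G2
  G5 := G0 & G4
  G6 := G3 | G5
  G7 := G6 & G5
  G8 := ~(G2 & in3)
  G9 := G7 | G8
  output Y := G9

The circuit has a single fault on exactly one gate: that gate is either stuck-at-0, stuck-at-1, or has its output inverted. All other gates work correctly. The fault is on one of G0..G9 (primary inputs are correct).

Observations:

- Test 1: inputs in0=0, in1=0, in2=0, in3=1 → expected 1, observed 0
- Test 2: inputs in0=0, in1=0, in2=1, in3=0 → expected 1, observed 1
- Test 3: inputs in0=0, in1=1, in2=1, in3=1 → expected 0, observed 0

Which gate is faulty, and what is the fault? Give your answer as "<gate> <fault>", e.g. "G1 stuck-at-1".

G2 stuck-at-1

Fault-free values for test 1 (in0=0, in1=0, in2=0, in3=1): G0=0, G1=1, G2=0, G3=0, G4=0, G5=0, G6=0, G7=0, G8=1, G9=1, giving Y=1. Observed 0.
Test 1: faults giving observed 0 are {G2 stuck-at-1, G2 inverted output, G8 stuck-at-0, G8 inverted output, G9 stuck-at-0, G9 inverted output}.
Test 2 (in0=0, in1=0, in2=1, in3=0): fault-free G0=0, G1=1, G2=0, G3=0, G4=0, G5=0, G6=0, G7=0, G8=1, G9=1 → 1; observed 1. Eliminates G8 stuck-at-0, G8 inverted output, G9 stuck-at-0, G9 inverted output.
Test 3 (in0=0, in1=1, in2=1, in3=1): fault-free G0=1, G1=0, G2=1, G3=0, G4=0, G5=0, G6=0, G7=0, G8=0, G9=0 → 0; observed 0. Eliminates G2 inverted output.
Only G2 stuck-at-1 is consistent with every test.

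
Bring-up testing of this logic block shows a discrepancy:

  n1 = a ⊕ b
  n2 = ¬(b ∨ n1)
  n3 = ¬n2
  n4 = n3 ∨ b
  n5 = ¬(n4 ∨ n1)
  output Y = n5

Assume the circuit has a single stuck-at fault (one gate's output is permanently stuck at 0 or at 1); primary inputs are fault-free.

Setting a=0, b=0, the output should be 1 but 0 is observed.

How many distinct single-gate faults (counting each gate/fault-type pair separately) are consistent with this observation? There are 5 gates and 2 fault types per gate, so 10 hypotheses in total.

Fault-free: n1=0, n2=1, n3=0, n4=0, n5=1 → 1. Observed 0.
  n1 stuck-at-0: output 1 ✗
  n1 stuck-at-1: output 0 ✓
  n2 stuck-at-0: output 0 ✓
  n2 stuck-at-1: output 1 ✗
  n3 stuck-at-0: output 1 ✗
  n3 stuck-at-1: output 0 ✓
  n4 stuck-at-0: output 1 ✗
  n4 stuck-at-1: output 0 ✓
  n5 stuck-at-0: output 0 ✓
  n5 stuck-at-1: output 1 ✗
Consistent faults: {n1 stuck-at-1, n2 stuck-at-0, n3 stuck-at-1, n4 stuck-at-1, n5 stuck-at-0} — 5 in all.

5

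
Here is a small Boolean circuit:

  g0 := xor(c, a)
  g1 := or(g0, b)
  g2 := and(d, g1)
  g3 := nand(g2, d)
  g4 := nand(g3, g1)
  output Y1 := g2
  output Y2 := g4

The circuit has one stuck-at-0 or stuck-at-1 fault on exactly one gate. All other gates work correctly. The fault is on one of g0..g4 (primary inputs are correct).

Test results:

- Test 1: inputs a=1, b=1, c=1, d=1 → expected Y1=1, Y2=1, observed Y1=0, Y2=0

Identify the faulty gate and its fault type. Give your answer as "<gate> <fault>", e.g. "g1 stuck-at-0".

Fault-free values for test 1 (a=1, b=1, c=1, d=1): g0=0, g1=1, g2=1, g3=0, g4=1, giving Y1=1, Y2=1. Observed Y1=0, Y2=0.
Test 1: faults giving observed Y1=0, Y2=0 are {g2 stuck-at-0}.
Only g2 stuck-at-0 is consistent with every test.

g2 stuck-at-0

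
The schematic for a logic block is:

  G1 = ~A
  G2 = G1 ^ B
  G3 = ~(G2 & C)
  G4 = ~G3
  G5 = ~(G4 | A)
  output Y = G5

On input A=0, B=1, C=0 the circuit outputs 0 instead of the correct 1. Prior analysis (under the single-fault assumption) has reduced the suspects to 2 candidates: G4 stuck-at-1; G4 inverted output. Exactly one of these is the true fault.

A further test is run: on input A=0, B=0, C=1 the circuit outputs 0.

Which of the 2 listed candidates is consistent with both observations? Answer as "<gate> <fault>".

G4 stuck-at-1

Evaluate each candidate on input A=0, B=0, C=1:
  G4 stuck-at-1: G1=1, G2=1, G3=0, G4=1 [stuck-at-1], G5=0 → 0 — matches
  G4 inverted output: G1=1, G2=1, G3=0, G4=0 [inverted output], G5=1 → 1 — eliminated
Only G4 stuck-at-1 reproduces the observed 0.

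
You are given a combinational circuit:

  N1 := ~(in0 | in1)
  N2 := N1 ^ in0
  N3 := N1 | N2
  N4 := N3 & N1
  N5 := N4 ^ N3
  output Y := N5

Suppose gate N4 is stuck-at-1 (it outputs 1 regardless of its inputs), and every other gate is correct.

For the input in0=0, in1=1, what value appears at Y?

1

Propagate with N4 forced: N1=0, N2=0, N3=0, N4=1 [stuck-at-1], N5=1.
So Y = 1. (Without the fault it would be 0.)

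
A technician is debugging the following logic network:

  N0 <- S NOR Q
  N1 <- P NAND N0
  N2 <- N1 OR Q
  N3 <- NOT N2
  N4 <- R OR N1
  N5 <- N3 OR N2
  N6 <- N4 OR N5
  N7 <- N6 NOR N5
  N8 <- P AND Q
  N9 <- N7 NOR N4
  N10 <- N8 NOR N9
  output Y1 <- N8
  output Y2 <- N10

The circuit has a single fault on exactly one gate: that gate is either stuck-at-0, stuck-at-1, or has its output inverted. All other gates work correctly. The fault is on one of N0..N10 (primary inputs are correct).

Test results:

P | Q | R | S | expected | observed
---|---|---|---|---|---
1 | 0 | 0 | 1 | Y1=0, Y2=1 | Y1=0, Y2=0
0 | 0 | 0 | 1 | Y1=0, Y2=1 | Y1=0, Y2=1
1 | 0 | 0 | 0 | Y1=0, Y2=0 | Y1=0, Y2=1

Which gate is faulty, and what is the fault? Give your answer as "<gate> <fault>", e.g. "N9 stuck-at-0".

N0 inverted output

Fault-free values for test 1 (P=1, Q=0, R=0, S=1): N0=0, N1=1, N2=1, N3=0, N4=1, N5=1, N6=1, N7=0, N8=0, N9=0, N10=1, giving Y1=0, Y2=1. Observed Y1=0, Y2=0.
Test 1: faults giving observed Y1=0, Y2=0 are {N0 stuck-at-1, N0 inverted output, N1 stuck-at-0, N1 inverted output, N4 stuck-at-0, N4 inverted output, N9 stuck-at-1, N9 inverted output, N10 stuck-at-0, N10 inverted output}.
Test 2 (P=0, Q=0, R=0, S=1): fault-free N0=0, N1=1, N2=1, N3=0, N4=1, N5=1, N6=1, N7=0, N8=0, N9=0, N10=1 → Y1=0, Y2=1; observed Y1=0, Y2=1. Eliminates N1 stuck-at-0, N1 inverted output, N4 stuck-at-0, N4 inverted output, N9 stuck-at-1, N9 inverted output, N10 stuck-at-0, N10 inverted output.
Test 3 (P=1, Q=0, R=0, S=0): fault-free N0=1, N1=0, N2=0, N3=1, N4=0, N5=1, N6=1, N7=0, N8=0, N9=1, N10=0 → Y1=0, Y2=0; observed Y1=0, Y2=1. Eliminates N0 stuck-at-1.
Only N0 inverted output is consistent with every test.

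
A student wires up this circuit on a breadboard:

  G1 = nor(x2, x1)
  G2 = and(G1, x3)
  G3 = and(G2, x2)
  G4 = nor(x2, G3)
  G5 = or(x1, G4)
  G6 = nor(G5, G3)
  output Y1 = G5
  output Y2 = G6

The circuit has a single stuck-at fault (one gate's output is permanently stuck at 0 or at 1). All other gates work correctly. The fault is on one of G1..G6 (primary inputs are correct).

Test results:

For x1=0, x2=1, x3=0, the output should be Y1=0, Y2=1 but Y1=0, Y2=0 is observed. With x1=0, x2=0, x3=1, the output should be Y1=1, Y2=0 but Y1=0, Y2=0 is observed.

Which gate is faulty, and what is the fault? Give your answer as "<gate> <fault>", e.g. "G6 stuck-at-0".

G3 stuck-at-1

Fault-free values for test 1 (x1=0, x2=1, x3=0): G1=0, G2=0, G3=0, G4=0, G5=0, G6=1, giving Y1=0, Y2=1. Observed Y1=0, Y2=0.
Test 1: faults giving observed Y1=0, Y2=0 are {G2 stuck-at-1, G3 stuck-at-1, G6 stuck-at-0}.
Test 2 (x1=0, x2=0, x3=1): fault-free G1=1, G2=1, G3=0, G4=1, G5=1, G6=0 → Y1=1, Y2=0; observed Y1=0, Y2=0. Eliminates G2 stuck-at-1, G6 stuck-at-0.
Only G3 stuck-at-1 is consistent with every test.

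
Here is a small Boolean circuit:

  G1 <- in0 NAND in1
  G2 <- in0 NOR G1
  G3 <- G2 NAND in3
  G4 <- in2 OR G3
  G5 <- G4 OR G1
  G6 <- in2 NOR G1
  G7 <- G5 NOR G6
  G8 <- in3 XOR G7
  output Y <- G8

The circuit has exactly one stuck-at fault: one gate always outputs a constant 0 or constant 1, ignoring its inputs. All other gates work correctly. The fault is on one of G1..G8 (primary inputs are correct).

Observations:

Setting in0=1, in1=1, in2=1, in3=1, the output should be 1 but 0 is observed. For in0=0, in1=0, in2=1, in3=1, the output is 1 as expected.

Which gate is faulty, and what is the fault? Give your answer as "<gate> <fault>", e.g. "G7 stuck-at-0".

Fault-free values for test 1 (in0=1, in1=1, in2=1, in3=1): G1=0, G2=0, G3=1, G4=1, G5=1, G6=0, G7=0, G8=1, giving Y=1. Observed 0.
Test 1: faults giving observed 0 are {G4 stuck-at-0, G5 stuck-at-0, G7 stuck-at-1, G8 stuck-at-0}.
Test 2 (in0=0, in1=0, in2=1, in3=1): fault-free G1=1, G2=0, G3=1, G4=1, G5=1, G6=0, G7=0, G8=1 → 1; observed 1. Eliminates G5 stuck-at-0, G7 stuck-at-1, G8 stuck-at-0.
Only G4 stuck-at-0 is consistent with every test.

G4 stuck-at-0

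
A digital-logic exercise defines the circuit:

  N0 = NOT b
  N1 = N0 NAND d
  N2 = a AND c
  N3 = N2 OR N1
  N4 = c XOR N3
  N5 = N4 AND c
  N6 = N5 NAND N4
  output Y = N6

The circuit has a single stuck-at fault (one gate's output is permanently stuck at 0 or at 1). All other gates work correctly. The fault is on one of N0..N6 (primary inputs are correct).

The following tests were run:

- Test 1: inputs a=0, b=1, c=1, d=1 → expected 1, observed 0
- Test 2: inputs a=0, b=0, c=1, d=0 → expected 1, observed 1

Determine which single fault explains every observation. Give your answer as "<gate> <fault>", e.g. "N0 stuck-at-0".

Fault-free values for test 1 (a=0, b=1, c=1, d=1): N0=0, N1=1, N2=0, N3=1, N4=0, N5=0, N6=1, giving Y=1. Observed 0.
Test 1: faults giving observed 0 are {N0 stuck-at-1, N1 stuck-at-0, N3 stuck-at-0, N4 stuck-at-1, N6 stuck-at-0}.
Test 2 (a=0, b=0, c=1, d=0): fault-free N0=1, N1=1, N2=0, N3=1, N4=0, N5=0, N6=1 → 1; observed 1. Eliminates N1 stuck-at-0, N3 stuck-at-0, N4 stuck-at-1, N6 stuck-at-0.
Only N0 stuck-at-1 is consistent with every test.

N0 stuck-at-1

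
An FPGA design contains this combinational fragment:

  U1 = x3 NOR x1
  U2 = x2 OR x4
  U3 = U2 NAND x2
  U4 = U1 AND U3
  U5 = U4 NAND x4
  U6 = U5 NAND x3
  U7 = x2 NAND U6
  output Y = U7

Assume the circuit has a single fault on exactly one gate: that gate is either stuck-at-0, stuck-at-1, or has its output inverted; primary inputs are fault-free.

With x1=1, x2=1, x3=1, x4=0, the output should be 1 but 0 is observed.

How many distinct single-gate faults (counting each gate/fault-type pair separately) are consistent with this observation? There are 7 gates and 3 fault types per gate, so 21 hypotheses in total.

Fault-free: U1=0, U2=1, U3=0, U4=0, U5=1, U6=0, U7=1 → 1. Observed 0.
  U1: none of the 3 fault types match ✗
  U2: none of the 3 fault types match ✗
  U3: none of the 3 fault types match ✗
  U4: none of the 3 fault types match ✗
  U5: stuck-at-0, inverted output ✓; others ✗
  U6: stuck-at-1, inverted output ✓; others ✗
  U7: stuck-at-0, inverted output ✓; others ✗
Consistent faults: {U5 stuck-at-0, U5 inverted output, U6 stuck-at-1, U6 inverted output, U7 stuck-at-0, U7 inverted output} — 6 in all.

6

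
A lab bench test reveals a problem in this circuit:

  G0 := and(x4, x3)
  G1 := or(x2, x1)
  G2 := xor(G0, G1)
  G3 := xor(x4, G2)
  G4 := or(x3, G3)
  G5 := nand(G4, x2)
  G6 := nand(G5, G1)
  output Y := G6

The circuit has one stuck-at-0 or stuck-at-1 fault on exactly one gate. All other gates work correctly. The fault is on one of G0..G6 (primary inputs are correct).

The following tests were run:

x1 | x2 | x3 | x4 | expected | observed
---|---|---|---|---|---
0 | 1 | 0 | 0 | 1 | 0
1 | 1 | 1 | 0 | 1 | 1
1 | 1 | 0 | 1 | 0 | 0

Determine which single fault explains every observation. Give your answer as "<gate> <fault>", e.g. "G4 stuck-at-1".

Fault-free values for test 1 (x1=0, x2=1, x3=0, x4=0): G0=0, G1=1, G2=1, G3=1, G4=1, G5=0, G6=1, giving Y=1. Observed 0.
Test 1: faults giving observed 0 are {G0 stuck-at-1, G2 stuck-at-0, G3 stuck-at-0, G4 stuck-at-0, G5 stuck-at-1, G6 stuck-at-0}.
Test 2 (x1=1, x2=1, x3=1, x4=0): fault-free G0=0, G1=1, G2=1, G3=1, G4=1, G5=0, G6=1 → 1; observed 1. Eliminates G4 stuck-at-0, G5 stuck-at-1, G6 stuck-at-0.
Test 3 (x1=1, x2=1, x3=0, x4=1): fault-free G0=0, G1=1, G2=1, G3=0, G4=0, G5=1, G6=0 → 0; observed 0. Eliminates G0 stuck-at-1, G2 stuck-at-0.
Only G3 stuck-at-0 is consistent with every test.

G3 stuck-at-0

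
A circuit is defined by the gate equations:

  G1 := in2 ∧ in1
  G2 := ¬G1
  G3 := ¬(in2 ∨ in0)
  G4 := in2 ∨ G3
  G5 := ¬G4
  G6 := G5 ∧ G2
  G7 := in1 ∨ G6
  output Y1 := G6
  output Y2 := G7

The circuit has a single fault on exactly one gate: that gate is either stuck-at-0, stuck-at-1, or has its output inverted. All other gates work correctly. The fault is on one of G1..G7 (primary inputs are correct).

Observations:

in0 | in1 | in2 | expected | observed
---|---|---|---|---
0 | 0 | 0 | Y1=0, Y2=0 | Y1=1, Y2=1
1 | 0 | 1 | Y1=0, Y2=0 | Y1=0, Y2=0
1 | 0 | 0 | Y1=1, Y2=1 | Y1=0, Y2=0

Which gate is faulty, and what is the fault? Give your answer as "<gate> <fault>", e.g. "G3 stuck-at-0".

G3 inverted output

Fault-free values for test 1 (in0=0, in1=0, in2=0): G1=0, G2=1, G3=1, G4=1, G5=0, G6=0, G7=0, giving Y1=0, Y2=0. Observed Y1=1, Y2=1.
Test 1: faults giving observed Y1=1, Y2=1 are {G3 stuck-at-0, G3 inverted output, G4 stuck-at-0, G4 inverted output, G5 stuck-at-1, G5 inverted output, G6 stuck-at-1, G6 inverted output}.
Test 2 (in0=1, in1=0, in2=1): fault-free G1=0, G2=1, G3=0, G4=1, G5=0, G6=0, G7=0 → Y1=0, Y2=0; observed Y1=0, Y2=0. Eliminates G4 stuck-at-0, G4 inverted output, G5 stuck-at-1, G5 inverted output, G6 stuck-at-1, G6 inverted output.
Test 3 (in0=1, in1=0, in2=0): fault-free G1=0, G2=1, G3=0, G4=0, G5=1, G6=1, G7=1 → Y1=1, Y2=1; observed Y1=0, Y2=0. Eliminates G3 stuck-at-0.
Only G3 inverted output is consistent with every test.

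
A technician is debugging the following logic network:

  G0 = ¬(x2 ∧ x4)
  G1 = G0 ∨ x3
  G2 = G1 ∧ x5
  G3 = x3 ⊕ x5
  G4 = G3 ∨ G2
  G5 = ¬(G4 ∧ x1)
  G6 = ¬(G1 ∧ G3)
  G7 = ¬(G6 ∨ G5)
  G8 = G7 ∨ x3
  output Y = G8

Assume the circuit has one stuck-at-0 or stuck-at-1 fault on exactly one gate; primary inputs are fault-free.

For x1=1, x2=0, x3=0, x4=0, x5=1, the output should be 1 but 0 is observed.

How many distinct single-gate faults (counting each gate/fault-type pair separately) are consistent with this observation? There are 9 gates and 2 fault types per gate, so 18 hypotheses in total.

Fault-free: G0=1, G1=1, G2=1, G3=1, G4=1, G5=0, G6=0, G7=1, G8=1 → 1. Observed 0.
  G0: stuck-at-0 ✓; others ✗
  G1: stuck-at-0 ✓; others ✗
  G2: none of the 2 fault types match ✗
  G3: stuck-at-0 ✓; others ✗
  G4: stuck-at-0 ✓; others ✗
  G5: stuck-at-1 ✓; others ✗
  G6: stuck-at-1 ✓; others ✗
  G7: stuck-at-0 ✓; others ✗
  G8: stuck-at-0 ✓; others ✗
Consistent faults: {G0 stuck-at-0, G1 stuck-at-0, G3 stuck-at-0, G4 stuck-at-0, G5 stuck-at-1, G6 stuck-at-1, G7 stuck-at-0, G8 stuck-at-0} — 8 in all.

8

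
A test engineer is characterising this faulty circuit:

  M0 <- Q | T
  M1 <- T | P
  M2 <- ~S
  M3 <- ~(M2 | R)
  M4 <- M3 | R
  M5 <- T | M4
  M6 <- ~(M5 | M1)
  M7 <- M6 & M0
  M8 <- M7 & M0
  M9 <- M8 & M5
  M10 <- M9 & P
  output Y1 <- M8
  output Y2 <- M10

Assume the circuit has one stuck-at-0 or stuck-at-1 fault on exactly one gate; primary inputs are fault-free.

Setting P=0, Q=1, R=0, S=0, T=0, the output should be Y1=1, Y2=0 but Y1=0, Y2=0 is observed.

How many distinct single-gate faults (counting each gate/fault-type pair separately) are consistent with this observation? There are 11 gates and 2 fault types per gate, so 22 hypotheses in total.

9

Fault-free: M0=1, M1=0, M2=1, M3=0, M4=0, M5=0, M6=1, M7=1, M8=1, M9=0, M10=0 → Y1=1, Y2=0. Observed Y1=0, Y2=0.
  M0: stuck-at-0 ✓; others ✗
  M1: stuck-at-1 ✓; others ✗
  M2: stuck-at-0 ✓; others ✗
  M3: stuck-at-1 ✓; others ✗
  M4: stuck-at-1 ✓; others ✗
  M5: stuck-at-1 ✓; others ✗
  M6: stuck-at-0 ✓; others ✗
  M7: stuck-at-0 ✓; others ✗
  M8: stuck-at-0 ✓; others ✗
  M9: none of the 2 fault types match ✗
  M10: none of the 2 fault types match ✗
Consistent faults: {M0 stuck-at-0, M1 stuck-at-1, M2 stuck-at-0, M3 stuck-at-1, M4 stuck-at-1, M5 stuck-at-1, M6 stuck-at-0, M7 stuck-at-0, M8 stuck-at-0} — 9 in all.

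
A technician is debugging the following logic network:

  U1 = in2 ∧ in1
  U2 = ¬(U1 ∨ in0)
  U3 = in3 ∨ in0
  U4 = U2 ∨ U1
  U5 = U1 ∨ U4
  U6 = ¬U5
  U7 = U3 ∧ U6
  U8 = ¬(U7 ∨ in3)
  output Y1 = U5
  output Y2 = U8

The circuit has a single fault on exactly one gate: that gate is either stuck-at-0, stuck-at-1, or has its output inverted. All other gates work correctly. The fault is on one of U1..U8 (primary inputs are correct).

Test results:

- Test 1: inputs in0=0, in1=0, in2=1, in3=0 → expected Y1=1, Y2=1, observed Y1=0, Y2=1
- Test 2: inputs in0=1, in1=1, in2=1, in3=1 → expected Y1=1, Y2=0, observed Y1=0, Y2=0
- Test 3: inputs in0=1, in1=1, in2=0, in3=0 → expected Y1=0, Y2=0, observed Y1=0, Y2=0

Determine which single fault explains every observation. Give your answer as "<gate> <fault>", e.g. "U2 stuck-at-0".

U5 stuck-at-0

Fault-free values for test 1 (in0=0, in1=0, in2=1, in3=0): U1=0, U2=1, U3=0, U4=1, U5=1, U6=0, U7=0, U8=1, giving Y1=1, Y2=1. Observed Y1=0, Y2=1.
Test 1: faults giving observed Y1=0, Y2=1 are {U2 stuck-at-0, U2 inverted output, U4 stuck-at-0, U4 inverted output, U5 stuck-at-0, U5 inverted output}.
Test 2 (in0=1, in1=1, in2=1, in3=1): fault-free U1=1, U2=0, U3=1, U4=1, U5=1, U6=0, U7=0, U8=0 → Y1=1, Y2=0; observed Y1=0, Y2=0. Eliminates U2 stuck-at-0, U2 inverted output, U4 stuck-at-0, U4 inverted output.
Test 3 (in0=1, in1=1, in2=0, in3=0): fault-free U1=0, U2=0, U3=1, U4=0, U5=0, U6=1, U7=1, U8=0 → Y1=0, Y2=0; observed Y1=0, Y2=0. Eliminates U5 inverted output.
Only U5 stuck-at-0 is consistent with every test.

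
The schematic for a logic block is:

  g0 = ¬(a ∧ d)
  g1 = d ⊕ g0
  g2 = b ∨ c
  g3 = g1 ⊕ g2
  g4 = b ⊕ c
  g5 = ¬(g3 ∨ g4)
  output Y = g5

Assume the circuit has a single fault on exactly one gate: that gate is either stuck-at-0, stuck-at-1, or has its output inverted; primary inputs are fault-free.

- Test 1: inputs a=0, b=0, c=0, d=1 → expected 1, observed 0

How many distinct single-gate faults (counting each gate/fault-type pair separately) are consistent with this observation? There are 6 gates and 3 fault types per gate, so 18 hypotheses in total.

12

Fault-free: g0=1, g1=0, g2=0, g3=0, g4=0, g5=1 → 1. Observed 0.
  g0: stuck-at-0, inverted output ✓; others ✗
  g1: stuck-at-1, inverted output ✓; others ✗
  g2: stuck-at-1, inverted output ✓; others ✗
  g3: stuck-at-1, inverted output ✓; others ✗
  g4: stuck-at-1, inverted output ✓; others ✗
  g5: stuck-at-0, inverted output ✓; others ✗
Consistent faults: {g0 stuck-at-0, g0 inverted output, g1 stuck-at-1, g1 inverted output, g2 stuck-at-1, g2 inverted output, g3 stuck-at-1, g3 inverted output, g4 stuck-at-1, g4 inverted output, g5 stuck-at-0, g5 inverted output} — 12 in all.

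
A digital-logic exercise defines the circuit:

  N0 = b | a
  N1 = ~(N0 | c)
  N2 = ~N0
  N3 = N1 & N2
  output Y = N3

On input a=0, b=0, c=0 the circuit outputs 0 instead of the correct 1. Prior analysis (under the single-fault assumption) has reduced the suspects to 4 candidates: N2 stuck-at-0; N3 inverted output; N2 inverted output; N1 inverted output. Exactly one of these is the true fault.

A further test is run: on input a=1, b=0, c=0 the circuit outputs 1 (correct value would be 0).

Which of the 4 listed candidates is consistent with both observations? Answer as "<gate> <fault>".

Evaluate each candidate on input a=1, b=0, c=0:
  N2 stuck-at-0: N0=1, N1=0, N2=0 [stuck-at-0], N3=0 → 0 — eliminated
  N3 inverted output: N0=1, N1=0, N2=0, N3=1 [inverted output] → 1 — matches
  N2 inverted output: N0=1, N1=0, N2=1 [inverted output], N3=0 → 0 — eliminated
  N1 inverted output: N0=1, N1=1 [inverted output], N2=0, N3=0 → 0 — eliminated
Only N3 inverted output reproduces the observed 1.

N3 inverted output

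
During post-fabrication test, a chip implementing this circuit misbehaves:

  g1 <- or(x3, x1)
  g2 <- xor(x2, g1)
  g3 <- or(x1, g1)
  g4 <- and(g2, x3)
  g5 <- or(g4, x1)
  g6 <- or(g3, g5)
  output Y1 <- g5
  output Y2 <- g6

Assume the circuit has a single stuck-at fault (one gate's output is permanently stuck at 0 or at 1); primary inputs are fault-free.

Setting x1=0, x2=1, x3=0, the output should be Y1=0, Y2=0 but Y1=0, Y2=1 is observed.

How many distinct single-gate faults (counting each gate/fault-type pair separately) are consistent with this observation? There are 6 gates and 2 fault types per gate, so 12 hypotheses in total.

Fault-free: g1=0, g2=1, g3=0, g4=0, g5=0, g6=0 → Y1=0, Y2=0. Observed Y1=0, Y2=1.
  g1 stuck-at-0: output Y1=0, Y2=0 ✗
  g1 stuck-at-1: output Y1=0, Y2=1 ✓
  g2 stuck-at-0: output Y1=0, Y2=0 ✗
  g2 stuck-at-1: output Y1=0, Y2=0 ✗
  g3 stuck-at-0: output Y1=0, Y2=0 ✗
  g3 stuck-at-1: output Y1=0, Y2=1 ✓
  g4 stuck-at-0: output Y1=0, Y2=0 ✗
  g4 stuck-at-1: output Y1=1, Y2=1 ✗
  g5 stuck-at-0: output Y1=0, Y2=0 ✗
  g5 stuck-at-1: output Y1=1, Y2=1 ✗
  g6 stuck-at-0: output Y1=0, Y2=0 ✗
  g6 stuck-at-1: output Y1=0, Y2=1 ✓
Consistent faults: {g1 stuck-at-1, g3 stuck-at-1, g6 stuck-at-1} — 3 in all.

3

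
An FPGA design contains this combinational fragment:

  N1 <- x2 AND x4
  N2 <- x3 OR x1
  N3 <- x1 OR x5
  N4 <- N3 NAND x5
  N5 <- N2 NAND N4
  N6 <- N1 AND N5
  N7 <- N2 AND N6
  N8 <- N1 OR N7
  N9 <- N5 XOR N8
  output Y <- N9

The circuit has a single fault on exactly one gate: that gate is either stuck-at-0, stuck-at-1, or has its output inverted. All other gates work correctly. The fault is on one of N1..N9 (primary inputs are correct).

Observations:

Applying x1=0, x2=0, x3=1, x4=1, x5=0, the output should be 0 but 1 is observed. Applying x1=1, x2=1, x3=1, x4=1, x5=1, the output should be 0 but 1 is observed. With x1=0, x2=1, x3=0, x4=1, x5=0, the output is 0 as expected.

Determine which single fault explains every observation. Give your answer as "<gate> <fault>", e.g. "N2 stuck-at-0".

N4 inverted output

Fault-free values for test 1 (x1=0, x2=0, x3=1, x4=1, x5=0): N1=0, N2=1, N3=0, N4=1, N5=0, N6=0, N7=0, N8=0, N9=0, giving Y=0. Observed 1.
Test 1: faults giving observed 1 are {N1 stuck-at-1, N1 inverted output, N2 stuck-at-0, N2 inverted output, N4 stuck-at-0, N4 inverted output, N5 stuck-at-1, N5 inverted output, N6 stuck-at-1, N6 inverted output, N7 stuck-at-1, N7 inverted output, N8 stuck-at-1, N8 inverted output, N9 stuck-at-1, N9 inverted output}.
Test 2 (x1=1, x2=1, x3=1, x4=1, x5=1): fault-free N1=1, N2=1, N3=1, N4=0, N5=1, N6=1, N7=1, N8=1, N9=0 → 0; observed 1. Eliminates N1 stuck-at-1, N2 stuck-at-0, N2 inverted output, N4 stuck-at-0, N5 stuck-at-1, N6 stuck-at-1, N6 inverted output, N7 stuck-at-1, N7 inverted output, N8 stuck-at-1.
Test 3 (x1=0, x2=1, x3=0, x4=1, x5=0): fault-free N1=1, N2=0, N3=0, N4=1, N5=1, N6=1, N7=0, N8=1, N9=0 → 0; observed 0. Eliminates N1 inverted output, N5 inverted output, N8 inverted output, N9 stuck-at-1, N9 inverted output.
Only N4 inverted output is consistent with every test.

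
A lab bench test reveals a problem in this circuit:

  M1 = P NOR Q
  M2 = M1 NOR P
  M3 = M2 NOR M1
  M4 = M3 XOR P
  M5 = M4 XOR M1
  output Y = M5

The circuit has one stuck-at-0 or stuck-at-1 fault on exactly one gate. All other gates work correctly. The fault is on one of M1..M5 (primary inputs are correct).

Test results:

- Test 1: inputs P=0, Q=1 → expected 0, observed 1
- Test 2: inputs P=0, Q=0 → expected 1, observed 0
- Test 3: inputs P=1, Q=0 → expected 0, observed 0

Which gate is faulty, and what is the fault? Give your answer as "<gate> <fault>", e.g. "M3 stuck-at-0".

M3 stuck-at-1

Fault-free values for test 1 (P=0, Q=1): M1=0, M2=1, M3=0, M4=0, M5=0, giving Y=0. Observed 1.
Test 1: faults giving observed 1 are {M1 stuck-at-1, M2 stuck-at-0, M3 stuck-at-1, M4 stuck-at-1, M5 stuck-at-1}.
Test 2 (P=0, Q=0): fault-free M1=1, M2=0, M3=0, M4=0, M5=1 → 1; observed 0. Eliminates M1 stuck-at-1, M2 stuck-at-0, M5 stuck-at-1.
Test 3 (P=1, Q=0): fault-free M1=0, M2=0, M3=1, M4=0, M5=0 → 0; observed 0. Eliminates M4 stuck-at-1.
Only M3 stuck-at-1 is consistent with every test.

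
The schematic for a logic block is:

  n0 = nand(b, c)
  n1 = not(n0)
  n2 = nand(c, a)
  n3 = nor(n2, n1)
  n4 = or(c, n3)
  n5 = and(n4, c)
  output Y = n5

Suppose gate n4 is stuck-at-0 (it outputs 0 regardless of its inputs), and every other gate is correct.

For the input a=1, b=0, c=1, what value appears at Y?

0

Propagate with n4 forced: n0=1, n1=0, n2=0, n3=1, n4=0 [stuck-at-0], n5=0.
So Y = 0. (Without the fault it would be 1.)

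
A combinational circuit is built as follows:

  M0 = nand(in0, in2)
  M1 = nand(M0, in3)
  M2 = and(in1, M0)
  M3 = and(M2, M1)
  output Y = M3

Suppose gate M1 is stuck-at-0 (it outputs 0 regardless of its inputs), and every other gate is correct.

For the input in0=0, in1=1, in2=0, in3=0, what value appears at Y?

Propagate with M1 forced: M0=1, M1=0 [stuck-at-0], M2=1, M3=0.
So Y = 0. (Without the fault it would be 1.)

0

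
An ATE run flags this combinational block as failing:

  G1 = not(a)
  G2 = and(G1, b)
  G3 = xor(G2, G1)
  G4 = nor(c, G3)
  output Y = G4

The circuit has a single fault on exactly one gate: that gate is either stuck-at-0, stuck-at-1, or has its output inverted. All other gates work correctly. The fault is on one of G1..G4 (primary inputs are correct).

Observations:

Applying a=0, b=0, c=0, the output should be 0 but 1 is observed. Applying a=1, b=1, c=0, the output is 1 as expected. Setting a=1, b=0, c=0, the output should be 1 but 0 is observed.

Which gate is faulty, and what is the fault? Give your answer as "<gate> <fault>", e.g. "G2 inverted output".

Fault-free values for test 1 (a=0, b=0, c=0): G1=1, G2=0, G3=1, G4=0, giving Y=0. Observed 1.
Test 1: faults giving observed 1 are {G1 stuck-at-0, G1 inverted output, G2 stuck-at-1, G2 inverted output, G3 stuck-at-0, G3 inverted output, G4 stuck-at-1, G4 inverted output}.
Test 2 (a=1, b=1, c=0): fault-free G1=0, G2=0, G3=0, G4=1 → 1; observed 1. Eliminates G2 stuck-at-1, G2 inverted output, G3 inverted output, G4 inverted output.
Test 3 (a=1, b=0, c=0): fault-free G1=0, G2=0, G3=0, G4=1 → 1; observed 0. Eliminates G1 stuck-at-0, G3 stuck-at-0, G4 stuck-at-1.
Only G1 inverted output is consistent with every test.

G1 inverted output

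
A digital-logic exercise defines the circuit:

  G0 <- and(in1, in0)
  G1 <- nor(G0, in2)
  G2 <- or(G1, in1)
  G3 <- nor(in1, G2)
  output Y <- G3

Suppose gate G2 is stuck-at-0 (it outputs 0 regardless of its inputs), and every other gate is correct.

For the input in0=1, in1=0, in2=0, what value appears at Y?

Propagate with G2 forced: G0=0, G1=1, G2=0 [stuck-at-0], G3=1.
So Y = 1. (Without the fault it would be 0.)

1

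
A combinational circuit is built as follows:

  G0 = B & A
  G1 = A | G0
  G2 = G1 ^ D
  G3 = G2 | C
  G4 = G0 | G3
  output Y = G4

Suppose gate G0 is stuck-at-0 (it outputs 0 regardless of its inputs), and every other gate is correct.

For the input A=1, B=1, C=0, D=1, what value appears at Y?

Propagate with G0 forced: G0=0 [stuck-at-0], G1=1, G2=0, G3=0, G4=0.
So Y = 0. (Without the fault it would be 1.)

0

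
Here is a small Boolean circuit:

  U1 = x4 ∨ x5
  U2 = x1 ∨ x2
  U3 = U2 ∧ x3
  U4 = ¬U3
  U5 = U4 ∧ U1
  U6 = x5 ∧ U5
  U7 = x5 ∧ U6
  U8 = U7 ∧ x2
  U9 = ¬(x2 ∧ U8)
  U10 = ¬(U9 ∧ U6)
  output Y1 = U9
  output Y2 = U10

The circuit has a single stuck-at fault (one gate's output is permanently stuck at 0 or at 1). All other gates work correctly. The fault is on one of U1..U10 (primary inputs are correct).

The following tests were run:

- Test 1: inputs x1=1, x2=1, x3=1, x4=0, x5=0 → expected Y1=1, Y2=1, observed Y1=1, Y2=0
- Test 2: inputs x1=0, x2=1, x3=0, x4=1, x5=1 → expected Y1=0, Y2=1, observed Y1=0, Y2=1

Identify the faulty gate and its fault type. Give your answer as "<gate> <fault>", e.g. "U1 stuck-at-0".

Fault-free values for test 1 (x1=1, x2=1, x3=1, x4=0, x5=0): U1=0, U2=1, U3=1, U4=0, U5=0, U6=0, U7=0, U8=0, U9=1, U10=1, giving Y1=1, Y2=1. Observed Y1=1, Y2=0.
Test 1: faults giving observed Y1=1, Y2=0 are {U6 stuck-at-1, U10 stuck-at-0}.
Test 2 (x1=0, x2=1, x3=0, x4=1, x5=1): fault-free U1=1, U2=1, U3=0, U4=1, U5=1, U6=1, U7=1, U8=1, U9=0, U10=1 → Y1=0, Y2=1; observed Y1=0, Y2=1. Eliminates U10 stuck-at-0.
Only U6 stuck-at-1 is consistent with every test.

U6 stuck-at-1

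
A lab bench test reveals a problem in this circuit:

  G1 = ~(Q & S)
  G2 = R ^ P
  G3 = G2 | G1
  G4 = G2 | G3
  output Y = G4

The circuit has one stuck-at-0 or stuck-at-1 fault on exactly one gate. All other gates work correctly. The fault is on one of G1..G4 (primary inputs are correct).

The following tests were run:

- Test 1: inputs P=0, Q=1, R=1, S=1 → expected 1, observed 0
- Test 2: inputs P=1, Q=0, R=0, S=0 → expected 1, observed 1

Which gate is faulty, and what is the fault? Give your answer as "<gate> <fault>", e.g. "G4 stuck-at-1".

G2 stuck-at-0

Fault-free values for test 1 (P=0, Q=1, R=1, S=1): G1=0, G2=1, G3=1, G4=1, giving Y=1. Observed 0.
Test 1: faults giving observed 0 are {G2 stuck-at-0, G4 stuck-at-0}.
Test 2 (P=1, Q=0, R=0, S=0): fault-free G1=1, G2=1, G3=1, G4=1 → 1; observed 1. Eliminates G4 stuck-at-0.
Only G2 stuck-at-0 is consistent with every test.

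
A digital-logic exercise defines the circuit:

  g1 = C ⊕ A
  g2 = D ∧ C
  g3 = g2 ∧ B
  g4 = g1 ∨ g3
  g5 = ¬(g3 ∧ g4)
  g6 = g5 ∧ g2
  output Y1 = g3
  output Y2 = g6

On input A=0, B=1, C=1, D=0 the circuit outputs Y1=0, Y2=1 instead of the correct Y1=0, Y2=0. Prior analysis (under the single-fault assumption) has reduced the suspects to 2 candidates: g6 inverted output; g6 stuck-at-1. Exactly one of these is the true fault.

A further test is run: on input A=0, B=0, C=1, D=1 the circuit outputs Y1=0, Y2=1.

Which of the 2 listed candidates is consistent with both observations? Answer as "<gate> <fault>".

g6 stuck-at-1

Evaluate each candidate on input A=0, B=0, C=1, D=1:
  g6 inverted output: g1=1, g2=1, g3=0, g4=1, g5=1, g6=0 [inverted output] → Y1=0, Y2=0 — eliminated
  g6 stuck-at-1: g1=1, g2=1, g3=0, g4=1, g5=1, g6=1 [stuck-at-1] → Y1=0, Y2=1 — matches
Only g6 stuck-at-1 reproduces the observed Y1=0, Y2=1.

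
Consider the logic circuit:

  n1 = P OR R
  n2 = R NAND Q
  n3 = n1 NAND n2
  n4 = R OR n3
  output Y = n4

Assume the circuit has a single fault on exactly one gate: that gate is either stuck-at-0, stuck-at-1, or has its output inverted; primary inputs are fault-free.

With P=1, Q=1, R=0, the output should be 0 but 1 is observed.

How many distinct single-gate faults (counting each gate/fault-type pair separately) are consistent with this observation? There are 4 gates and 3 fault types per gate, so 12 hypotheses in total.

Fault-free: n1=1, n2=1, n3=0, n4=0 → 0. Observed 1.
  n1 stuck-at-0: output 1 ✓
  n1 stuck-at-1: output 0 ✗
  n1 inverted output: output 1 ✓
  n2 stuck-at-0: output 1 ✓
  n2 stuck-at-1: output 0 ✗
  n2 inverted output: output 1 ✓
  n3 stuck-at-0: output 0 ✗
  n3 stuck-at-1: output 1 ✓
  n3 inverted output: output 1 ✓
  n4 stuck-at-0: output 0 ✗
  n4 stuck-at-1: output 1 ✓
  n4 inverted output: output 1 ✓
Consistent faults: {n1 stuck-at-0, n1 inverted output, n2 stuck-at-0, n2 inverted output, n3 stuck-at-1, n3 inverted output, n4 stuck-at-1, n4 inverted output} — 8 in all.

8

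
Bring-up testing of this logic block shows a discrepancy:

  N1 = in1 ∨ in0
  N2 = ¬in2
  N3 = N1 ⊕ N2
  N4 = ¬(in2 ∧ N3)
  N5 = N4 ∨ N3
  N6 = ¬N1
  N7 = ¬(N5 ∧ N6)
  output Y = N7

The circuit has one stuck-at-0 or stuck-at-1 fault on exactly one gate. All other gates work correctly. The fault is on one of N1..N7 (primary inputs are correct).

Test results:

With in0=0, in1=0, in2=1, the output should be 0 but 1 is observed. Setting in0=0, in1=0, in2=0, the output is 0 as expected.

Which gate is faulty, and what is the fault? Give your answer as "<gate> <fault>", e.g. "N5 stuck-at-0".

Fault-free values for test 1 (in0=0, in1=0, in2=1): N1=0, N2=0, N3=0, N4=1, N5=1, N6=1, N7=0, giving Y=0. Observed 1.
Test 1: faults giving observed 1 are {N1 stuck-at-1, N4 stuck-at-0, N5 stuck-at-0, N6 stuck-at-0, N7 stuck-at-1}.
Test 2 (in0=0, in1=0, in2=0): fault-free N1=0, N2=1, N3=1, N4=1, N5=1, N6=1, N7=0 → 0; observed 0. Eliminates N1 stuck-at-1, N5 stuck-at-0, N6 stuck-at-0, N7 stuck-at-1.
Only N4 stuck-at-0 is consistent with every test.

N4 stuck-at-0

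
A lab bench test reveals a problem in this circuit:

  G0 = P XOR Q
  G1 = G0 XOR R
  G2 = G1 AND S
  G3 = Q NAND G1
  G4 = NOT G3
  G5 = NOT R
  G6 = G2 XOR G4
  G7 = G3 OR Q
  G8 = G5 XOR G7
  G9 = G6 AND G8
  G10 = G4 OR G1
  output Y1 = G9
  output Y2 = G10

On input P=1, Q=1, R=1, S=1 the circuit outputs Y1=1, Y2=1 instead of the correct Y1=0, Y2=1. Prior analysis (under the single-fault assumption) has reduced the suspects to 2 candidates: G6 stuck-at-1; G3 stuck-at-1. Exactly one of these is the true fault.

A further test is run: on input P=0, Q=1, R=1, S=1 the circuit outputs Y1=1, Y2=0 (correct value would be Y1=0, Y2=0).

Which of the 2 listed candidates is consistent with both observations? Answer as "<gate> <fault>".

G6 stuck-at-1

Evaluate each candidate on input P=0, Q=1, R=1, S=1:
  G6 stuck-at-1: G0=1, G1=0, G2=0, G3=1, G4=0, G5=0, G6=1 [stuck-at-1], G7=1, G8=1, G9=1, G10=0 → Y1=1, Y2=0 — matches
  G3 stuck-at-1: G0=1, G1=0, G2=0, G3=1 [stuck-at-1], G4=0, G5=0, G6=0, G7=1, G8=1, G9=0, G10=0 → Y1=0, Y2=0 — eliminated
Only G6 stuck-at-1 reproduces the observed Y1=1, Y2=0.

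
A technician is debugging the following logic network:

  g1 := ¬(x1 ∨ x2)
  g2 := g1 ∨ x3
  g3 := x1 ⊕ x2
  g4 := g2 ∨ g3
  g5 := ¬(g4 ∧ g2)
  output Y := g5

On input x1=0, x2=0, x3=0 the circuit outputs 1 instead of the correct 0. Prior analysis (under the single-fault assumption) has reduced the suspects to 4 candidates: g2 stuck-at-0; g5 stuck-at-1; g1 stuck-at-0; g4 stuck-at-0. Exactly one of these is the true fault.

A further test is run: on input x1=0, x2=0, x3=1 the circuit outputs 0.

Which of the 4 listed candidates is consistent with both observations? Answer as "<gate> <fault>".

g1 stuck-at-0

Evaluate each candidate on input x1=0, x2=0, x3=1:
  g2 stuck-at-0: g1=1, g2=0 [stuck-at-0], g3=0, g4=0, g5=1 → 1 — eliminated
  g5 stuck-at-1: g1=1, g2=1, g3=0, g4=1, g5=1 [stuck-at-1] → 1 — eliminated
  g1 stuck-at-0: g1=0 [stuck-at-0], g2=1, g3=0, g4=1, g5=0 → 0 — matches
  g4 stuck-at-0: g1=1, g2=1, g3=0, g4=0 [stuck-at-0], g5=1 → 1 — eliminated
Only g1 stuck-at-0 reproduces the observed 0.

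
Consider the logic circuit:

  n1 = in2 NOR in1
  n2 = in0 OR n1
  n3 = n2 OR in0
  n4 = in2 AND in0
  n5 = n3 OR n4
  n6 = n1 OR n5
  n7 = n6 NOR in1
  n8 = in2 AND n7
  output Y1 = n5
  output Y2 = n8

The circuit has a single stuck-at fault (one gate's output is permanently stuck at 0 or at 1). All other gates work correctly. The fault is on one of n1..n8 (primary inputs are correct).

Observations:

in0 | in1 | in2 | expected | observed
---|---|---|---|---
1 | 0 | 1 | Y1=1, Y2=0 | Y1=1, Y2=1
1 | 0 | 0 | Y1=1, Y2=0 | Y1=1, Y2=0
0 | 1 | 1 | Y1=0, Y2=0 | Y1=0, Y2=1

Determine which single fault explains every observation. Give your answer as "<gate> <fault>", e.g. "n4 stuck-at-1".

n7 stuck-at-1

Fault-free values for test 1 (in0=1, in1=0, in2=1): n1=0, n2=1, n3=1, n4=1, n5=1, n6=1, n7=0, n8=0, giving Y1=1, Y2=0. Observed Y1=1, Y2=1.
Test 1: faults giving observed Y1=1, Y2=1 are {n6 stuck-at-0, n7 stuck-at-1, n8 stuck-at-1}.
Test 2 (in0=1, in1=0, in2=0): fault-free n1=1, n2=1, n3=1, n4=0, n5=1, n6=1, n7=0, n8=0 → Y1=1, Y2=0; observed Y1=1, Y2=0. Eliminates n8 stuck-at-1.
Test 3 (in0=0, in1=1, in2=1): fault-free n1=0, n2=0, n3=0, n4=0, n5=0, n6=0, n7=0, n8=0 → Y1=0, Y2=0; observed Y1=0, Y2=1. Eliminates n6 stuck-at-0.
Only n7 stuck-at-1 is consistent with every test.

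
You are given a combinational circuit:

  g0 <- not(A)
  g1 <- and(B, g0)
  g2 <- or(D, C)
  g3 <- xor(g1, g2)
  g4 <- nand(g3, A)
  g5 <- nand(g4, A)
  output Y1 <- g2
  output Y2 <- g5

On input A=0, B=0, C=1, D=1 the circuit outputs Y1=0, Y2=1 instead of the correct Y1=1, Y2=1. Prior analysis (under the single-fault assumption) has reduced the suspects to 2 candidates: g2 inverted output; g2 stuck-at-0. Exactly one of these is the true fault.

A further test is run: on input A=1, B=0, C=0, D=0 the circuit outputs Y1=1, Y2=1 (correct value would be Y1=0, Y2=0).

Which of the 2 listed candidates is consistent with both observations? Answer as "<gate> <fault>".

g2 inverted output

Evaluate each candidate on input A=1, B=0, C=0, D=0:
  g2 inverted output: g0=0, g1=0, g2=1 [inverted output], g3=1, g4=0, g5=1 → Y1=1, Y2=1 — matches
  g2 stuck-at-0: g0=0, g1=0, g2=0 [stuck-at-0], g3=0, g4=1, g5=0 → Y1=0, Y2=0 — eliminated
Only g2 inverted output reproduces the observed Y1=1, Y2=1.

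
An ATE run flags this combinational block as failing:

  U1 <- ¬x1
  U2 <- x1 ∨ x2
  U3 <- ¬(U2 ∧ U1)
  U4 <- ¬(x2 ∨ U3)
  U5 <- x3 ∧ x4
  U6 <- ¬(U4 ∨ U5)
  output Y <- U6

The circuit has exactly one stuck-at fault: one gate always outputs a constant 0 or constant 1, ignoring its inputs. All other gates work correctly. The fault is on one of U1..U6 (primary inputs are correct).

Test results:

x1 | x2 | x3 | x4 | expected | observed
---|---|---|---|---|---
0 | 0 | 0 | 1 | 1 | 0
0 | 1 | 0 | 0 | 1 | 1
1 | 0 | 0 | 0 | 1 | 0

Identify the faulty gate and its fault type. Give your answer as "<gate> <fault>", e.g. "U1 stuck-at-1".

U3 stuck-at-0

Fault-free values for test 1 (x1=0, x2=0, x3=0, x4=1): U1=1, U2=0, U3=1, U4=0, U5=0, U6=1, giving Y=1. Observed 0.
Test 1: faults giving observed 0 are {U2 stuck-at-1, U3 stuck-at-0, U4 stuck-at-1, U5 stuck-at-1, U6 stuck-at-0}.
Test 2 (x1=0, x2=1, x3=0, x4=0): fault-free U1=1, U2=1, U3=0, U4=0, U5=0, U6=1 → 1; observed 1. Eliminates U4 stuck-at-1, U5 stuck-at-1, U6 stuck-at-0.
Test 3 (x1=1, x2=0, x3=0, x4=0): fault-free U1=0, U2=1, U3=1, U4=0, U5=0, U6=1 → 1; observed 0. Eliminates U2 stuck-at-1.
Only U3 stuck-at-0 is consistent with every test.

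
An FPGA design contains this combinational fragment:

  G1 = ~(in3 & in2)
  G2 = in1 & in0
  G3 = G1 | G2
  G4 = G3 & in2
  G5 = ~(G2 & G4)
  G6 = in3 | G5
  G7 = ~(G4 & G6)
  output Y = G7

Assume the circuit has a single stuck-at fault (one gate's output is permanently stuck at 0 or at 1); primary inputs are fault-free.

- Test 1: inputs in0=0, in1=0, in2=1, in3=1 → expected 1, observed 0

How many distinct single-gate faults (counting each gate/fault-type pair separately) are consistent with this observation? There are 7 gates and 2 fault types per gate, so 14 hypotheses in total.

Fault-free: G1=0, G2=0, G3=0, G4=0, G5=1, G6=1, G7=1 → 1. Observed 0.
  G1 stuck-at-0: output 1 ✗
  G1 stuck-at-1: output 0 ✓
  G2 stuck-at-0: output 1 ✗
  G2 stuck-at-1: output 0 ✓
  G3 stuck-at-0: output 1 ✗
  G3 stuck-at-1: output 0 ✓
  G4 stuck-at-0: output 1 ✗
  G4 stuck-at-1: output 0 ✓
  G5 stuck-at-0: output 1 ✗
  G5 stuck-at-1: output 1 ✗
  G6 stuck-at-0: output 1 ✗
  G6 stuck-at-1: output 1 ✗
  G7 stuck-at-0: output 0 ✓
  G7 stuck-at-1: output 1 ✗
Consistent faults: {G1 stuck-at-1, G2 stuck-at-1, G3 stuck-at-1, G4 stuck-at-1, G7 stuck-at-0} — 5 in all.

5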